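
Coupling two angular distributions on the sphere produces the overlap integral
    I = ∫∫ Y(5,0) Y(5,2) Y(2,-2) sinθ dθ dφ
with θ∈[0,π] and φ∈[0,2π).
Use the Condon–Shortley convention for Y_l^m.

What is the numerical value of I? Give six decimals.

-0.191372

Rules hold: Σm=0, L=12 even, 0≤2≤10.
N = 11·11·5 = 605
Δ = 8!·2!·2!/13! = 1/38610
Racah Σ t=3..5: t=3:−1/2880 t=4:+1/576 t=5:−1/2880 = 1/960
⇒ 3j(5 5 2; 0 0 0)² = 10/429, sgn +1
Racah Σ t=5..5: t=5:−1/2880 = -1/2880
⇒ 3j(5 5 2; 0 2 -2)² = 14/429, sgn -1
4πI² = N·(3j₀)²·(3jₘ)² = 700/1521
I = -1·√(0.460224/4π) = -0.19137248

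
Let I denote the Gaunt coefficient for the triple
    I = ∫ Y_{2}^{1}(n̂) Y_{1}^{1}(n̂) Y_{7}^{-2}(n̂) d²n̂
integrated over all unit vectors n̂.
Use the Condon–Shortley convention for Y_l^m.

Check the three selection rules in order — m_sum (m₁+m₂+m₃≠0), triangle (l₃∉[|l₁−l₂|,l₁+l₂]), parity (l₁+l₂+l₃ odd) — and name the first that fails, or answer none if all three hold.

triangle

Σmᵢ = 0  ✓
l₃∈[|l₁−l₂|,l₁+l₂]=[1,3], have l₃=7  ✗
Σlᵢ = 10 ⇒ even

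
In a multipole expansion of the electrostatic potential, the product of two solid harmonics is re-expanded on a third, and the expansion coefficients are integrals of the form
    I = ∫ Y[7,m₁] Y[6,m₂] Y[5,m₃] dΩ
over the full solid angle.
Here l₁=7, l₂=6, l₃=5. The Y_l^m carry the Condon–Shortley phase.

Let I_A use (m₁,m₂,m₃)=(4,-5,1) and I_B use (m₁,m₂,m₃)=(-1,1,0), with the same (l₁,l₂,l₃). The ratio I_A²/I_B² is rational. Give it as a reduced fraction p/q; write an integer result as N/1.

605/867

Shared (l₁,l₂,l₃)=(7,6,5): N and (l;000)² cancel in I_A²/I_B².
A: Δ = 8!·6!·4!/19! = 1/174594420; Racah Σ t=0..1: t=0:+1/8709120 t=1:−1/5806080 = -1/17418240; ⇒ 3j(7 6 5; 4 -5 1)² = 275/88179, sgn -1
B: Δ = 8!·6!·4!/19! = 1/174594420; Racah Σ t=3..7: t=3:−1/2073600 t=4:+1/165888 t=5:−1/103680 t=6:+1/414720 t=7:−1/14515200 = -17/9676800; ⇒ 3j(7 6 5; -1 1 0)² = 85/19019, sgn +1
I_A²/I_B² = (275/88179)/(85/19019) = 605/867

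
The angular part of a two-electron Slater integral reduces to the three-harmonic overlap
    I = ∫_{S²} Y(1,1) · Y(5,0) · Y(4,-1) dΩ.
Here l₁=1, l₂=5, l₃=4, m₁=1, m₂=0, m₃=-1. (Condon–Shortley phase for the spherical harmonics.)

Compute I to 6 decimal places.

Rules hold: Σm=0, L=10 even, 4≤4≤6.
N = 3·11·9 = 297
Δ = 2!·0!·8!/11! = 1/495
Racah Σ t=1..1: t=1:−1/576 = -1/576
⇒ 3j(1 5 4; 0 0 0)² = 5/99, sgn -1
Racah Σ t=0..0: t=0:+1/1440 = 1/1440
⇒ 3j(1 5 4; 1 0 -1)² = 2/99, sgn -1
4πI² = N·(3j₀)²·(3jₘ)² = 10/33
I = +1·√(0.30303/4π) = 0.15528807

0.155288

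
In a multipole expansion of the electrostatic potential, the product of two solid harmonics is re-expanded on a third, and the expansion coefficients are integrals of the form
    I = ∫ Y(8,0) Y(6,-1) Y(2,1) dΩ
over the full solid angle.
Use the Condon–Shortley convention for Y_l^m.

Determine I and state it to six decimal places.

0.179619

m-sum 0 ✓  L=16 even ✓  2≤2≤14 ✓
Π(2lᵢ+1) = 17×13×5 = 1105
triangle coeff Δ(8,6,2) = 1/30940
Σ_t [6,6]: t=6:+1/2073600 = 1/2073600
(3j)²=28/1105 [(8 6 2; 0 0 0)], sign=+1
Σ_t [5,5]: t=5:−1/3628800 = -1/3628800
(3j)²=16/1105 [(8 6 2; 0 -1 1)], sign=+1
⇒ 4πI² = 448/1105
I = (+1)√(448/1105/(4π)) = 0.17961927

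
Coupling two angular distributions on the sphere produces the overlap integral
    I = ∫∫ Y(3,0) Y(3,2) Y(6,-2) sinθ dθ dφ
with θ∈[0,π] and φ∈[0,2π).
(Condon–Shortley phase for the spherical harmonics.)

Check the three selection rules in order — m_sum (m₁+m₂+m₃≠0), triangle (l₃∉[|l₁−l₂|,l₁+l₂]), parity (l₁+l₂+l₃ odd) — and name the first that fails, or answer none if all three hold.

none

azimuthal sum: 0 + 2 − 2 = 0  ✓
0 ≤ 6 ≤ 6 (triangle on l)  ✓
L = 3 + 3 + 6 = 12 (even)  ✓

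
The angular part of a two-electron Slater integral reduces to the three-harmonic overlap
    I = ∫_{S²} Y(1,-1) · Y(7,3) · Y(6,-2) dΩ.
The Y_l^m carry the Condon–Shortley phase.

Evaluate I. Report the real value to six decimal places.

-0.234717

Checks pass: Σm=0; 14 even; l₃=6∈[6,8].
(2·1+1)(2·7+1)(2·6+1) = 585
Δ: 2! 0! 12! / 15! → 1/1365
sum: t=1:−1/518400 = -1/518400
3j²(1 7 6; 0 0 0) = Δ·Π!·Σ² = 7/195  (sign -1)
sum: t=2:+1/1935360 = 1/1935360
3j²(1 7 6; -1 3 -2) = Δ·Π!·Σ² = 3/91  (sign +1)
combine: 4πI² = 585·7/195·3/91 = 9/13
take √, sign -1: I = -0.23471705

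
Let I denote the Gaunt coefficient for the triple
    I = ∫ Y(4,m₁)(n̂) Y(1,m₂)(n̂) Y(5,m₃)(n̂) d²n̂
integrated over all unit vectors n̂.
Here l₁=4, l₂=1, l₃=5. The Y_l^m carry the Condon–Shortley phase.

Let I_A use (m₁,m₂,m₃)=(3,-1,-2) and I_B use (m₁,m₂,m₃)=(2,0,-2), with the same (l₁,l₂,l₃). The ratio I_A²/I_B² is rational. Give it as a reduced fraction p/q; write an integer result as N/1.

Same 4,1,5: normalisation and zero-m 3j drop out of the ratio.
A: Δ: 0! 8! 2! / 11! → 1/495; sum: t=0:+1/10080 = 1/10080; 3j²(4 1 5; 3 -1 -2) = Δ·Π!·Σ² = 1/165  (sign -1)
B: Δ: 0! 8! 2! / 11! → 1/495; sum: t=0:+1/1440 = 1/1440; 3j²(4 1 5; 2 0 -2) = Δ·Π!·Σ² = 7/165  (sign -1)
I_A²/I_B² = (1/165)/(7/165) = 1/7

1/7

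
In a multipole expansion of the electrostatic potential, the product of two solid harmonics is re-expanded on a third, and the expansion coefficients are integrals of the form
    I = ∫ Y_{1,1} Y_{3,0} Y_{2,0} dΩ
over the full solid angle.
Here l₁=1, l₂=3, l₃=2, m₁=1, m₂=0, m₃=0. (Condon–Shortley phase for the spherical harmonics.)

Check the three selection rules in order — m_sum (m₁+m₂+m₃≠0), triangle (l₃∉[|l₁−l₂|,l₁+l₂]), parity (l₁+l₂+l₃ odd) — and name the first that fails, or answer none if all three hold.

azimuthal sum: 1 + 0 + 0 = 1  ✗
2 ≤ 2 ≤ 4 (triangle on l)
L = 1 + 3 + 2 = 6 (even)

m_sum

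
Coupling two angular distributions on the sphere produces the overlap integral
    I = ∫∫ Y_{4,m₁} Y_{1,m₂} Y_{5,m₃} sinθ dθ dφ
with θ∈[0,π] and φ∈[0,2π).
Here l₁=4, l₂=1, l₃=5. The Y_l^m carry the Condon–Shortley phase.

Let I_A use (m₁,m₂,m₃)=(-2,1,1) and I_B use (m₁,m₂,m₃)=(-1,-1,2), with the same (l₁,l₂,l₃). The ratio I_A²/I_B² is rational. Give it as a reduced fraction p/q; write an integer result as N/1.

2/7

Same 4,1,5: normalisation and zero-m 3j drop out of the ratio.
A: Δ: 0! 8! 2! / 11! → 1/495; sum: t=0:+1/2880 = 1/2880; 3j²(4 1 5; -2 1 1) = Δ·Π!·Σ² = 2/165  (sign +1)
B: Δ: 0! 8! 2! / 11! → 1/495; sum: t=0:+1/1440 = 1/1440; 3j²(4 1 5; -1 -1 2) = Δ·Π!·Σ² = 7/165  (sign -1)
I_A²/I_B² = (2/165)/(7/165) = 2/7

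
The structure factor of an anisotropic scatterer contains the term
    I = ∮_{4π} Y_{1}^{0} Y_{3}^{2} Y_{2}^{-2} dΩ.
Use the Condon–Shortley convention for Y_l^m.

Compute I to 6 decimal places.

Rules hold: Σm=0, L=6 even, 2≤2≤4.
N = 3·7·5 = 105
Δ = 2!·0!·4!/7! = 1/105
Racah Σ t=1..1: t=1:−1/4 = -1/4
⇒ 3j(1 3 2; 0 0 0)² = 3/35, sgn -1
Racah Σ t=1..1: t=1:−1/24 = -1/24
⇒ 3j(1 3 2; 0 2 -2)² = 1/21, sgn -1
4πI² = N·(3j₀)²·(3jₘ)² = 3/7
I = +1·√(0.428571/4π) = 0.18467439

0.184674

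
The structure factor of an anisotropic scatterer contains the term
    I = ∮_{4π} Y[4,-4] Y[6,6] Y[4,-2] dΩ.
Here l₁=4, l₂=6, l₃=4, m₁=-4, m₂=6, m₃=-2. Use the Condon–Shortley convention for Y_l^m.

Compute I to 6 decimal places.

-0.163436

Rules hold: Σm=0, L=14 even, 2≤4≤10.
N = 9·13·9 = 1053
Δ = 6!·2!·6!/15! = 1/1261260
Racah Σ t=2..4: t=2:+1/4608 t=3:−1/1296 t=4:+1/4608 = -7/20736
⇒ 3j(4 6 4; 0 0 0)² = 20/1287, sgn -1
Racah Σ t=6..6: t=6:+1/1036800 = 1/1036800
⇒ 3j(4 6 4; -4 6 -2)² = 4/195, sgn +1
4πI² = N·(3j₀)²·(3jₘ)² = 48/143
I = -1·√(0.335664/4π) = -0.16343598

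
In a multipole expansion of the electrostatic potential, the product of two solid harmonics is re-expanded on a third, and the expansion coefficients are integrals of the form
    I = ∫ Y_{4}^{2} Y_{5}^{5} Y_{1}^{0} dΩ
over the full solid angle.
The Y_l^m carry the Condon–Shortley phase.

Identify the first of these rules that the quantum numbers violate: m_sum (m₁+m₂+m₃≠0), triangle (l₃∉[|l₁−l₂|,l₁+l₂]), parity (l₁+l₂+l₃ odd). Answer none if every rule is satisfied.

azimuthal sum: 2 + 5 + 0 = 7  ✗
1 ≤ 1 ≤ 9 (triangle on l)
L = 4 + 5 + 1 = 10 (even)

m_sum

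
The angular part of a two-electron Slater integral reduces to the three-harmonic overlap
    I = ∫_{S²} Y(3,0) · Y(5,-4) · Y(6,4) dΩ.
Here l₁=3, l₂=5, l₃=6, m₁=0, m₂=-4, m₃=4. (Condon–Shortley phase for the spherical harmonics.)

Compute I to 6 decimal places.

-0.139560

Rules hold: Σm=0, L=14 even, 2≤6≤8.
N = 7·11·13 = 1001
Δ = 2!·4!·8!/15! = 1/675675
Racah Σ t=0..2: t=0:+1/8640 t=1:−1/2304 t=2:+1/8640 = -7/34560
⇒ 3j(3 5 6; 0 0 0)² = 7/429, sgn -1
Racah Σ t=0..1: t=0:+1/60480 t=1:−1/161280 = 1/96768
⇒ 3j(3 5 6; 0 -4 4)² = 15/1001, sgn +1
4πI² = N·(3j₀)²·(3jₘ)² = 35/143
I = -1·√(0.244755/4π) = -0.13956004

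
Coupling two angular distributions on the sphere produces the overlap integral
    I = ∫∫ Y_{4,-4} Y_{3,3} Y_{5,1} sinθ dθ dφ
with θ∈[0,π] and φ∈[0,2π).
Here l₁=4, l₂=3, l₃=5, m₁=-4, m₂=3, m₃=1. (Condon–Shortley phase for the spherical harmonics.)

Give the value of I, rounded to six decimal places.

Rules hold: Σm=0, L=12 even, 1≤5≤7.
N = 9·7·11 = 693
Δ = 2!·6!·4!/13! = 1/180180
Racah Σ t=0..2: t=0:+1/576 t=1:−1/144 t=2:+1/576 = -1/288
⇒ 3j(4 3 5; 0 0 0)² = 20/1001, sgn +1
Racah Σ t=2..2: t=2:+1/34560 = 1/34560
⇒ 3j(4 3 5; -4 3 1)² = 1/429, sgn +1
4πI² = N·(3j₀)²·(3jₘ)² = 60/1859
I = +1·√(0.0322754/4π) = 0.05067935

0.050679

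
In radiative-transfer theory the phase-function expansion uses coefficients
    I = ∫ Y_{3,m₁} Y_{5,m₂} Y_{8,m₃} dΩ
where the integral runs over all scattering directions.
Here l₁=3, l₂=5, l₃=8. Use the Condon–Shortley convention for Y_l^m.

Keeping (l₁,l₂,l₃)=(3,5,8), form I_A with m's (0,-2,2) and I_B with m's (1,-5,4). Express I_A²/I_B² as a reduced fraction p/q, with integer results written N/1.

400/11

l's match ⇒ only the (l;m) 3-j factors differ between A and B.
A: triangle coeff Δ(3,5,8) = 1/136136; Σ_t [0,0]: t=0:+1/1088640 = 1/1088640; (3j)²=300/17017 [(3 5 8; 0 -2 2)], sign=+1
B: triangle coeff Δ(3,5,8) = 1/136136; Σ_t [0,0]: t=0:+1/174182400 = 1/174182400; (3j)²=3/6188 [(3 5 8; 1 -5 4)], sign=+1
I_A²/I_B² = (300/17017)/(3/6188) = 400/11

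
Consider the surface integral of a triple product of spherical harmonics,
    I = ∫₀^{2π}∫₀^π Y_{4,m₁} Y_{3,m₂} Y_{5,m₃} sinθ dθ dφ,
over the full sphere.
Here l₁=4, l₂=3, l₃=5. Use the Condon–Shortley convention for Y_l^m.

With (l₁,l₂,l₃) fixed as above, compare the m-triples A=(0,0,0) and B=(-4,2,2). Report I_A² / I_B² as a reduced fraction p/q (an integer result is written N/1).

90/49

Shared (l₁,l₂,l₃)=(4,3,5): N and (l;000)² cancel in I_A²/I_B².
A: Δ = 2!·6!·4!/13! = 1/180180; Racah Σ t=0..2: t=0:+1/576 t=1:−1/144 t=2:+1/576 = -1/288; ⇒ 3j(4 3 5; 0 0 0)² = 20/1001, sgn +1
B: Δ = 2!·6!·4!/13! = 1/180180; Racah Σ t=2..2: t=2:+1/8640 = 1/8640; ⇒ 3j(4 3 5; -4 2 2)² = 14/1287, sgn -1
I_A²/I_B² = (20/1001)/(14/1287) = 90/49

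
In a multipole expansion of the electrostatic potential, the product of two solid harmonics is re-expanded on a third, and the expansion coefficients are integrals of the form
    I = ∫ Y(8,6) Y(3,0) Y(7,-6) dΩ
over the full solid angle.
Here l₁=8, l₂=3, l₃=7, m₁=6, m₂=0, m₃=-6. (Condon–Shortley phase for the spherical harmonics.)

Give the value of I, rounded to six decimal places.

Checks pass: Σm=0; 18 even; l₃=7∈[5,11].
(2·8+1)(2·3+1)(2·7+1) = 1785
Δ: 4! 12! 2! / 19! → 1/5290740
sum: t=1:−1/7257600 t=2:+1/2073600 t=3:−1/7257600 = 1/4838400
3j²(8 3 7; 0 0 0) = Δ·Π!·Σ² = 252/20995  (sign -1)
sum: t=1:−1/479001600 t=2:+1/1916006400 = -1/638668800
3j²(8 3 7; 6 0 -6) = Δ·Π!·Σ² = 117/6460  (sign +1)
combine: 4πI² = 1785·252/20995·117/6460 = 11907/30685
take √, sign -1: I = -0.17572485

-0.175725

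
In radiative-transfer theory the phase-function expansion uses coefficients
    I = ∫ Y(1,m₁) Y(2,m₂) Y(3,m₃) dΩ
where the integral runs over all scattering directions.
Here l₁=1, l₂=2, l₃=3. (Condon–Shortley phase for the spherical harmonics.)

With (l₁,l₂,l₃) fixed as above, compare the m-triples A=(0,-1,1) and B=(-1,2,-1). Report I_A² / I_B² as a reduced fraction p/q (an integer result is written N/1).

8/1

Shared (l₁,l₂,l₃)=(1,2,3): N and (l;000)² cancel in I_A²/I_B².
A: Δ = 0!·2!·4!/7! = 1/105; Racah Σ t=0..0: t=0:+1/6 = 1/6; ⇒ 3j(1 2 3; 0 -1 1)² = 8/105, sgn +1
B: Δ = 0!·2!·4!/7! = 1/105; Racah Σ t=0..0: t=0:+1/48 = 1/48; ⇒ 3j(1 2 3; -1 2 -1)² = 1/105, sgn +1
I_A²/I_B² = (8/105)/(1/105) = 8/1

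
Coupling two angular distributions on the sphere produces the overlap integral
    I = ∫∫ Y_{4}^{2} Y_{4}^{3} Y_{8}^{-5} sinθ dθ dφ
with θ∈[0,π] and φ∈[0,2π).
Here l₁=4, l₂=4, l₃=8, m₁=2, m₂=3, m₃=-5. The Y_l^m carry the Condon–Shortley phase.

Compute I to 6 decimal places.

m-sum 0 ✓  L=16 even ✓  0≤8≤8 ✓
Π(2lᵢ+1) = 9×9×17 = 1377
triangle coeff Δ(4,4,8) = 1/218790
Σ_t [0,0]: t=0:+1/331776 = 1/331776
(3j)²=490/21879 [(4 4 8; 0 0 0)], sign=+1
Σ_t [0,0]: t=0:+1/7257600 = 1/7257600
(3j)²=2/85 [(4 4 8; 2 3 -5)], sign=-1
⇒ 4πI² = 1764/2431
I = (-1)√(1764/2431/(4π)) = -0.24029895

-0.240299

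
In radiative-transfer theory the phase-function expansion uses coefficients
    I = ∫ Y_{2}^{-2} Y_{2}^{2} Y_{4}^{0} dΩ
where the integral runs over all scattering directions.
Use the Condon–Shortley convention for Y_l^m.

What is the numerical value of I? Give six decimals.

m-sum 0 ✓  L=8 even ✓  0≤4≤4 ✓
Π(2lᵢ+1) = 5×5×9 = 225
triangle coeff Δ(2,2,4) = 1/630
Σ_t [0,0]: t=0:+1/16 = 1/16
(3j)²=2/35 [(2 2 4; 0 0 0)], sign=+1
Σ_t [0,0]: t=0:+1/576 = 1/576
(3j)²=1/630 [(2 2 4; -2 2 0)], sign=+1
⇒ 4πI² = 1/49
I = (+1)√(1/49/(4π)) = 0.04029926

0.040299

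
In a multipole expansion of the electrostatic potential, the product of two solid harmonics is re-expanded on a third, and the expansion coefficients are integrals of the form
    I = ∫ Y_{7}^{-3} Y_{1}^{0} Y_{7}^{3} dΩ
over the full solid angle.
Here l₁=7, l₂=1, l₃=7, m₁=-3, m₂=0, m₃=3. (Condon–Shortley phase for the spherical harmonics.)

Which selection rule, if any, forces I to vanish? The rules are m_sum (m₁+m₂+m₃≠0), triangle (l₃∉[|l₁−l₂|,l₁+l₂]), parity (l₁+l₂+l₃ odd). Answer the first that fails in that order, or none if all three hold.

parity

m₁+m₂+m₃ = -3 + 0 + 3 = 0  ✓
triangle: |7−1|=6 ≤ l₃=7 ≤ 7+1=8  ✓
parity: l₁+l₂+l₃ = 15 is odd  ✗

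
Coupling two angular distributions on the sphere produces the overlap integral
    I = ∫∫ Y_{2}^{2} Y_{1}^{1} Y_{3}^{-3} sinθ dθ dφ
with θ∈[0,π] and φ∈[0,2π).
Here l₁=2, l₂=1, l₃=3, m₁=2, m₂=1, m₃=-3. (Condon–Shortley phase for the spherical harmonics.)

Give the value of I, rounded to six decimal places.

-0.319865

m-sum 0 ✓  L=6 even ✓  1≤3≤3 ✓
Π(2lᵢ+1) = 5×3×7 = 105
triangle coeff Δ(2,1,3) = 1/105
Σ_t [0,0]: t=0:+1/4 = 1/4
(3j)²=3/35 [(2 1 3; 0 0 0)], sign=-1
Σ_t [0,0]: t=0:+1/48 = 1/48
(3j)²=1/7 [(2 1 3; 2 1 -3)], sign=+1
⇒ 4πI² = 9/7
I = (-1)√(9/7/(4π)) = -0.31986543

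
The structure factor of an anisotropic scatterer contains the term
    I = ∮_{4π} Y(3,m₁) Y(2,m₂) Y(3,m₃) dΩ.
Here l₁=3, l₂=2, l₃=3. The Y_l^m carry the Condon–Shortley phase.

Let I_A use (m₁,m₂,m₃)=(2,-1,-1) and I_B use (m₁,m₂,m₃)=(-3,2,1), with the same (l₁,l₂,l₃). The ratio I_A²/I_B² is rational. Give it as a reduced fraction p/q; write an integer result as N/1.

l's match ⇒ only the (l;m) 3-j factors differ between A and B.
A: triangle coeff Δ(3,2,3) = 1/3780; Σ_t [0,1]: t=0:+1/12 t=1:−1/48 = 1/16; (3j)²=1/28 [(3 2 3; 2 -1 -1)], sign=+1
B: triangle coeff Δ(3,2,3) = 1/3780; Σ_t [2,2]: t=2:+1/96 = 1/96; (3j)²=1/42 [(3 2 3; -3 2 1)], sign=+1
I_A²/I_B² = (1/28)/(1/42) = 3/2

3/2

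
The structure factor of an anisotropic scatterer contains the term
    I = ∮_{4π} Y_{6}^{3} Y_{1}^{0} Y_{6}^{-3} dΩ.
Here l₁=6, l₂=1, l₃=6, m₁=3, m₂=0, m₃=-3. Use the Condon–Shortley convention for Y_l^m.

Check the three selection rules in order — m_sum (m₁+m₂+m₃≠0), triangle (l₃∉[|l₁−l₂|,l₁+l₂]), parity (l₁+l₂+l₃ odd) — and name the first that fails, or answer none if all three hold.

parity

m₁+m₂+m₃ = 3 + 0 − 3 = 0  ✓
triangle: |6−1|=5 ≤ l₃=6 ≤ 6+1=7  ✓
parity: l₁+l₂+l₃ = 13 is odd  ✗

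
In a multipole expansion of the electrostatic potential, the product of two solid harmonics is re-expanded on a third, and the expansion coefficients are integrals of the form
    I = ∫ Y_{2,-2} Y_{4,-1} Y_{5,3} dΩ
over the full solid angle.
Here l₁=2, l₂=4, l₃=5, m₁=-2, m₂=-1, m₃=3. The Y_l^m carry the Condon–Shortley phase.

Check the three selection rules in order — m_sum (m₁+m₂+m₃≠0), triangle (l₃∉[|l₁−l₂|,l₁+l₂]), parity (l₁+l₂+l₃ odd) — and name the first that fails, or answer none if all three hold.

m₁+m₂+m₃ = -2 − 1 + 3 = 0  ✓
triangle: |2−4|=2 ≤ l₃=5 ≤ 2+4=6  ✓
parity: l₁+l₂+l₃ = 11 is odd  ✗

parity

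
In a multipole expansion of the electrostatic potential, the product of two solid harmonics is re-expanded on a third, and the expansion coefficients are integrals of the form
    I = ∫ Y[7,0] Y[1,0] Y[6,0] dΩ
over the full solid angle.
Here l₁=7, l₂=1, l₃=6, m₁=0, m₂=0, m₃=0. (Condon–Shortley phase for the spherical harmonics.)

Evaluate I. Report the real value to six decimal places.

m-sum 0 ✓  L=14 even ✓  6≤6≤8 ✓
Π(2lᵢ+1) = 15×3×13 = 585
triangle coeff Δ(7,1,6) = 1/1365
Σ_t [1,1]: t=1:−1/518400 = -1/518400
(3j)²=7/195 [(7 1 6; 0 0 0)], sign=-1
(m-triple is (0,0,0) — same symbol as above.)
⇒ 4πI² = 49/65
I = (+1)√(49/65/(4π)) = 0.24492687

0.244927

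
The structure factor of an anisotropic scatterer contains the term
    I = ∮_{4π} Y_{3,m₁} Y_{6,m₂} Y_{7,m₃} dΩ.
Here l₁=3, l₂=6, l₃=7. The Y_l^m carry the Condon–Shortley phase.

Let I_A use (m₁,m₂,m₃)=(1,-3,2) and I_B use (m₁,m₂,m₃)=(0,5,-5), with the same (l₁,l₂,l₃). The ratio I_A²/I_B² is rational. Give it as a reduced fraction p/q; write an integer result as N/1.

6845/11858

Shared (l₁,l₂,l₃)=(3,6,7): N and (l;000)² cancel in I_A²/I_B².
A: Δ = 2!·4!·10!/17! = 1/2042040; Racah Σ t=0..2: t=0:+1/241920 t=1:−1/483840 t=2:+1/17418240 = 37/17418240; ⇒ 3j(3 6 7; 1 -3 2)² = 1369/136136, sgn -1
B: Δ = 2!·4!·10!/17! = 1/2042040; Racah Σ t=1..2: t=1:−1/14515200 t=2:+1/4354560 = 1/6220800; ⇒ 3j(3 6 7; 0 5 -5)² = 77/4420, sgn +1
I_A²/I_B² = (1369/136136)/(77/4420) = 6845/11858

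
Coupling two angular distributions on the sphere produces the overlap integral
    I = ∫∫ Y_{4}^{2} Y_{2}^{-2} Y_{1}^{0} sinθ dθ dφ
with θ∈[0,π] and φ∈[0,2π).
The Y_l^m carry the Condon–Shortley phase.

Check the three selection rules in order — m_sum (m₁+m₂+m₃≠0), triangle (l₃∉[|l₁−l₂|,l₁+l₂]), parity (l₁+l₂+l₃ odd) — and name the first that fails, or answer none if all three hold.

m₁+m₂+m₃ = 2 − 2 + 0 = 0  ✓
triangle: |4−2|=2 ≤ l₃=1 ≤ 4+2=6  ✗
parity: l₁+l₂+l₃ = 7 is odd

triangle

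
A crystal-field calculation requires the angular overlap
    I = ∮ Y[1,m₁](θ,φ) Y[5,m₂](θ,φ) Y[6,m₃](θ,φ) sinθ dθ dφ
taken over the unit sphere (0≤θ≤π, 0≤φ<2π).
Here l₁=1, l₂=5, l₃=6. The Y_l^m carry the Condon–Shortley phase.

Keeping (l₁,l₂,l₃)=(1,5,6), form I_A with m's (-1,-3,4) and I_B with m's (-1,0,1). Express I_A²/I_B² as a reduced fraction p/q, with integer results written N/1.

l's match ⇒ only the (l;m) 3-j factors differ between A and B.
A: triangle coeff Δ(1,5,6) = 1/858; Σ_t [0,0]: t=0:+1/161280 = 1/161280; (3j)²=15/286 [(1 5 6; -1 -3 4)], sign=+1
B: triangle coeff Δ(1,5,6) = 1/858; Σ_t [0,0]: t=0:+1/28800 = 1/28800; (3j)²=7/286 [(1 5 6; -1 0 1)], sign=-1
I_A²/I_B² = (15/286)/(7/286) = 15/7

15/7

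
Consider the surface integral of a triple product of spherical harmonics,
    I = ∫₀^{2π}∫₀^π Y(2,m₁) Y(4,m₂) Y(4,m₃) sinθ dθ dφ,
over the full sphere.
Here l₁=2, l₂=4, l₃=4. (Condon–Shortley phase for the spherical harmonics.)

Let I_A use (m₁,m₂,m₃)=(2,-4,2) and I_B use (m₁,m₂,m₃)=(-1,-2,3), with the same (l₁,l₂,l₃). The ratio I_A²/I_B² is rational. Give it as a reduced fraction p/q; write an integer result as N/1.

Same 2,4,4: normalisation and zero-m 3j drop out of the ratio.
A: Δ: 2! 2! 6! / 11! → 1/13860; sum: t=0:+1/2880 = 1/2880; 3j²(2 4 4; 2 -4 2) = Δ·Π!·Σ² = 2/165  (sign +1)
B: Δ: 2! 2! 6! / 11! → 1/13860; sum: t=1:−1/240 t=2:+1/1440 = -1/288; 3j²(2 4 4; -1 -2 3) = Δ·Π!·Σ² = 5/132  (sign +1)
I_A²/I_B² = (2/165)/(5/132) = 8/25

8/25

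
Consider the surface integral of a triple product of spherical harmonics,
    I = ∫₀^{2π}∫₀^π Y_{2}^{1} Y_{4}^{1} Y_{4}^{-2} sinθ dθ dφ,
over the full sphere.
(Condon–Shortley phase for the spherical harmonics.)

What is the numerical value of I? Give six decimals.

Rules hold: Σm=0, L=10 even, 2≤4≤6.
N = 5·9·9 = 405
Δ = 2!·2!·6!/11! = 1/13860
Racah Σ t=0..2: t=0:+1/192 t=1:−1/36 t=2:+1/192 = -5/288
⇒ 3j(2 4 4; 0 0 0)² = 20/693, sgn -1
Racah Σ t=0..1: t=0:+1/240 t=1:−1/96 = -1/160
⇒ 3j(2 4 4; 1 1 -2)² = 27/1540, sgn -1
4πI² = N·(3j₀)²·(3jₘ)² = 1215/5929
I = +1·√(0.204925/4π) = 0.12770047

0.127700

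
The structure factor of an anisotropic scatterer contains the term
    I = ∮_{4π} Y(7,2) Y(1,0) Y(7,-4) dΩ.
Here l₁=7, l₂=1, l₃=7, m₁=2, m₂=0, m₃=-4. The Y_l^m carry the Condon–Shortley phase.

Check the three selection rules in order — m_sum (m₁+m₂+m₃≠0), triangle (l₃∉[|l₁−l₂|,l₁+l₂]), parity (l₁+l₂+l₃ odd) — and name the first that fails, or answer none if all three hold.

m_sum

azimuthal sum: 2 + 0 − 4 = -2  ✗
6 ≤ 7 ≤ 8 (triangle on l)
L = 7 + 1 + 7 = 15 (odd)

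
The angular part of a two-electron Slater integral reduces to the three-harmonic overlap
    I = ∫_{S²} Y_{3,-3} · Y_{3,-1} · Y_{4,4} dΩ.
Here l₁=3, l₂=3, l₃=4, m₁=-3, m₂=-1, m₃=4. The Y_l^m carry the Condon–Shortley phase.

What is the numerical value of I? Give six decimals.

-0.166198

m-sum 0 ✓  L=10 even ✓  0≤4≤6 ✓
Π(2lᵢ+1) = 7×7×9 = 441
triangle coeff Δ(3,3,4) = 1/34650
Σ_t [0,2]: t=0:+1/72 t=1:−1/16 t=2:+1/72 = -5/144
(3j)²=2/77 [(3 3 4; 0 0 0)], sign=-1
Σ_t [2,2]: t=2:+1/1152 = 1/1152
(3j)²=1/33 [(3 3 4; -3 -1 4)], sign=+1
⇒ 4πI² = 42/121
I = (-1)√(42/121/(4π)) = -0.16619847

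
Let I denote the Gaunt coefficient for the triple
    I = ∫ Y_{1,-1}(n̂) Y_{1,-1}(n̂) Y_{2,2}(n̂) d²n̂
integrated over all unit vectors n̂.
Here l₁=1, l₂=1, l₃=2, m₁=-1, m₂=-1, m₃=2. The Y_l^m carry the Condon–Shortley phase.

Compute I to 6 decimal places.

Checks pass: Σm=0; 4 even; l₃=2∈[0,2].
(2·1+1)(2·1+1)(2·2+1) = 45
Δ: 0! 2! 2! / 5! → 1/30
sum: t=0:+1/1 = 1/1
3j²(1 1 2; 0 0 0) = Δ·Π!·Σ² = 2/15  (sign +1)
sum: t=0:+1/4 = 1/4
3j²(1 1 2; -1 -1 2) = Δ·Π!·Σ² = 1/5  (sign +1)
combine: 4πI² = 45·2/15·1/5 = 6/5
take √, sign +1: I = 0.30901936

0.309019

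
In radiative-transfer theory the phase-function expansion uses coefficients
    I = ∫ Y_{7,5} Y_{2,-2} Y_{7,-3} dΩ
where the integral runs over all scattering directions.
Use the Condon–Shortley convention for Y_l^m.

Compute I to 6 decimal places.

m-sum 0 ✓  L=16 even ✓  5≤7≤9 ✓
Π(2lᵢ+1) = 15×5×15 = 1125
triangle coeff Δ(7,2,7) = 1/185640
Σ_t [0,2]: t=0:+1/2419200 t=1:−1/518400 t=2:+1/2419200 = -1/907200
(3j)²=56/3315 [(7 2 7; 0 0 0)], sign=+1
Σ_t [0,0]: t=0:+1/29030400 = 1/29030400
(3j)²=99/7735 [(7 2 7; 5 -2 -3)], sign=+1
⇒ 4πI² = 11880/48841
I = (+1)√(11880/48841/(4π)) = 0.13912687

0.139127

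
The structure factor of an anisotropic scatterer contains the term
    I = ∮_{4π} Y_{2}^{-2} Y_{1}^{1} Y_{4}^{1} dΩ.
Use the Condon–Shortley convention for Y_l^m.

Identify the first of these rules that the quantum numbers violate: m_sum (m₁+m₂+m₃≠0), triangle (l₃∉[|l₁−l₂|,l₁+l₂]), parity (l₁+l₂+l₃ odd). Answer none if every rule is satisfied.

m₁+m₂+m₃ = -2 + 1 + 1 = 0  ✓
triangle: |2−1|=1 ≤ l₃=4 ≤ 2+1=3  ✗
parity: l₁+l₂+l₃ = 7 is odd

triangle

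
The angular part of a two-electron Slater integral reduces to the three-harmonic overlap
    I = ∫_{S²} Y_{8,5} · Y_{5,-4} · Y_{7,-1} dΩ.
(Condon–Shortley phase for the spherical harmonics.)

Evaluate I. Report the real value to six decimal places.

0.097087

m-sum 0 ✓  L=20 even ✓  3≤7≤13 ✓
Π(2lᵢ+1) = 17×11×15 = 2805
triangle coeff Δ(8,5,7) = 1/814773960
Σ_t [1,5]: t=1:−1/87091200 t=2:+1/4976640 t=3:−1/2073600 t=4:+1/4976640 t=5:−1/87091200 = -1/9676800
(3j)²=360/46189 [(8 5 7; 0 0 0)], sign=+1
Σ_t [0,1]: t=0:+1/130636800 t=1:−1/232243200 = 1/298598400
(3j)²=7/1292 [(8 5 7; 5 -4 -1)], sign=+1
⇒ 4πI² = 9450/79781
I = (+1)√(9450/79781/(4π)) = 0.09708703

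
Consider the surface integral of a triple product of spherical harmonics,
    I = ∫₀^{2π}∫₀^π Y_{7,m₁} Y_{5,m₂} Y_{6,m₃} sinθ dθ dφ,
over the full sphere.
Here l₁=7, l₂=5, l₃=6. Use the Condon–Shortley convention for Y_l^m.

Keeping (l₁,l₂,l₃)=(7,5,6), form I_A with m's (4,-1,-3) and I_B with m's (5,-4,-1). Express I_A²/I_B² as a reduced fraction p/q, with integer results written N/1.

l's match ⇒ only the (l;m) 3-j factors differ between A and B.
A: triangle coeff Δ(7,5,6) = 1/174594420; Σ_t [0,3]: t=0:+1/12441600 t=1:−1/1036800 t=2:+1/967680 t=3:−1/8709120 = 1/29030400; (3j)²=9/146965 [(7 5 6; 4 -1 -3)], sign=-1
B: triangle coeff Δ(7,5,6) = 1/174594420; Σ_t [0,1]: t=0:+1/6220800 t=1:−1/14515200 = 1/10886400; (3j)²=128/12597 [(7 5 6; 5 -4 -1)], sign=-1
I_A²/I_B² = (9/146965)/(128/12597) = 27/4480

27/4480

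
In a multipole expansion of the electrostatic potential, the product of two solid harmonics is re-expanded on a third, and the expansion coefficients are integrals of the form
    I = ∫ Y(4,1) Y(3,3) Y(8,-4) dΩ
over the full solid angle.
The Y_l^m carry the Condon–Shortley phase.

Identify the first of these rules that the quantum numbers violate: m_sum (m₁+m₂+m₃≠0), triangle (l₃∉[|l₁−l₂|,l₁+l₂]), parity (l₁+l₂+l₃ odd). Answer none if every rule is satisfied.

triangle

azimuthal sum: 1 + 3 − 4 = 0  ✓
1 ≤ 8 ≤ 7 (triangle on l)  ✗
L = 4 + 3 + 8 = 15 (odd)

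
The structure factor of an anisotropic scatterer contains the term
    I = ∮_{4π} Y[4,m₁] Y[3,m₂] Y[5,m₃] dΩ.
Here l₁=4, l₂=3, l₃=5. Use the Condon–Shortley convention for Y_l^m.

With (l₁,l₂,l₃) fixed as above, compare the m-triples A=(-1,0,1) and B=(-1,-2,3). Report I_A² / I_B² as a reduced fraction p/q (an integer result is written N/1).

361/35

Same 4,3,5: normalisation and zero-m 3j drop out of the ratio.
A: Δ: 2! 6! 4! / 13! → 1/180180; sum: t=0:+1/1440 t=1:−1/192 t=2:+1/432 = -19/8640; 3j²(4 3 5; -1 0 1) = Δ·Π!·Σ² = 361/30030  (sign -1)
B: Δ: 2! 6! 4! / 13! → 1/180180; sum: t=0:+1/1440 t=1:−1/1152 = -1/5760; 3j²(4 3 5; -1 -2 3) = Δ·Π!·Σ² = 1/858  (sign -1)
I_A²/I_B² = (361/30030)/(1/858) = 361/35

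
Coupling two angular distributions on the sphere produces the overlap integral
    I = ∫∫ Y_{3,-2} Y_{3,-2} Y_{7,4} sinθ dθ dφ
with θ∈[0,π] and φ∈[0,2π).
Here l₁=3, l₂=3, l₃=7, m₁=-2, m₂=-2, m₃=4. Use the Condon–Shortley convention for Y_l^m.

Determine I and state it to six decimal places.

0.000000

l₃=7 ∉ [0,6] — triangle fails ⇒ I = 0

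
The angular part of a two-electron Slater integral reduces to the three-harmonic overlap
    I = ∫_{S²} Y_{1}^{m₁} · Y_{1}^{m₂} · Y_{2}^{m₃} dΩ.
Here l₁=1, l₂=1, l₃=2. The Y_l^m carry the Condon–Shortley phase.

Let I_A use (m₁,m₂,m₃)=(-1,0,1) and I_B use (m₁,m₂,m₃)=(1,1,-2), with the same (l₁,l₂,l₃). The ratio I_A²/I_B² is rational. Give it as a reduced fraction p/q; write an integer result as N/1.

Same 1,1,2: normalisation and zero-m 3j drop out of the ratio.
A: Δ: 0! 2! 2! / 5! → 1/30; sum: t=0:+1/2 = 1/2; 3j²(1 1 2; -1 0 1) = Δ·Π!·Σ² = 1/10  (sign -1)
B: Δ: 0! 2! 2! / 5! → 1/30; sum: t=0:+1/4 = 1/4; 3j²(1 1 2; 1 1 -2) = Δ·Π!·Σ² = 1/5  (sign +1)
I_A²/I_B² = (1/10)/(1/5) = 1/2

1/2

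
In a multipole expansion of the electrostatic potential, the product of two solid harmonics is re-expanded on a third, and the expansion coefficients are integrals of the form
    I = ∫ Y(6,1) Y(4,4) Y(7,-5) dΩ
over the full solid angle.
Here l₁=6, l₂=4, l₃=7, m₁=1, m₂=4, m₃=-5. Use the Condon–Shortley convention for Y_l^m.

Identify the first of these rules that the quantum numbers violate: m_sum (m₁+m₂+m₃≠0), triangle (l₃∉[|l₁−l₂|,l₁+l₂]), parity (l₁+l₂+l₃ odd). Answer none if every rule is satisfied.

m₁+m₂+m₃ = 1 + 4 − 5 = 0  ✓
triangle: |6−4|=2 ≤ l₃=7 ≤ 6+4=10  ✓
parity: l₁+l₂+l₃ = 17 is odd  ✗

parity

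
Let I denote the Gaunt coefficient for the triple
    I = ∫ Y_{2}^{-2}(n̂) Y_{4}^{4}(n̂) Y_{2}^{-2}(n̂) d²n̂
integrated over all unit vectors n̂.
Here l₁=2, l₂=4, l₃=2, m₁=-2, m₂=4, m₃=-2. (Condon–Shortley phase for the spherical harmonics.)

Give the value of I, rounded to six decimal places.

m-sum 0 ✓  L=8 even ✓  2≤2≤6 ✓
Π(2lᵢ+1) = 5×9×5 = 225
triangle coeff Δ(2,4,2) = 1/630
Σ_t [2,2]: t=2:+1/16 = 1/16
(3j)²=2/35 [(2 4 2; 0 0 0)], sign=+1
Σ_t [4,4]: t=4:+1/576 = 1/576
(3j)²=1/9 [(2 4 2; -2 4 -2)], sign=+1
⇒ 4πI² = 10/7
I = (+1)√(10/7/(4π)) = 0.33716777

0.337168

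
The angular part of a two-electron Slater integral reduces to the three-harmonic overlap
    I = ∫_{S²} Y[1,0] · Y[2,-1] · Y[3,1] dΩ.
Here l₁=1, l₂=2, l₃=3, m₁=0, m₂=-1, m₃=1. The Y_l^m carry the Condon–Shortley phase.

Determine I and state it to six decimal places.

-0.233597

Rules hold: Σm=0, L=6 even, 1≤3≤3.
N = 3·5·7 = 105
Δ = 0!·2!·4!/7! = 1/105
Racah Σ t=0..0: t=0:+1/4 = 1/4
⇒ 3j(1 2 3; 0 0 0)² = 3/35, sgn -1
Racah Σ t=0..0: t=0:+1/6 = 1/6
⇒ 3j(1 2 3; 0 -1 1)² = 8/105, sgn +1
4πI² = N·(3j₀)²·(3jₘ)² = 24/35
I = -1·√(0.685714/4π) = -0.23359668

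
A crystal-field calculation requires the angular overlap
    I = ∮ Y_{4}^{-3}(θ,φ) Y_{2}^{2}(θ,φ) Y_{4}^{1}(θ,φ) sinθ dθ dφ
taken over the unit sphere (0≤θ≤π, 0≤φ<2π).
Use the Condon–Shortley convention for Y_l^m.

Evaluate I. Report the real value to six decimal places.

Rules hold: Σm=0, L=10 even, 2≤4≤6.
N = 9·5·9 = 405
Δ = 2!·6!·2!/11! = 1/13860
Racah Σ t=0..2: t=0:+1/192 t=1:−1/36 t=2:+1/192 = -5/288
⇒ 3j(4 2 4; 0 0 0)² = 20/693, sgn -1
Racah Σ t=2..2: t=2:+1/480 = 1/480
⇒ 3j(4 2 4; -3 2 1)² = 3/110, sgn -1
4πI² = N·(3j₀)²·(3jₘ)² = 270/847
I = +1·√(0.318772/4π) = 0.15927046

0.159270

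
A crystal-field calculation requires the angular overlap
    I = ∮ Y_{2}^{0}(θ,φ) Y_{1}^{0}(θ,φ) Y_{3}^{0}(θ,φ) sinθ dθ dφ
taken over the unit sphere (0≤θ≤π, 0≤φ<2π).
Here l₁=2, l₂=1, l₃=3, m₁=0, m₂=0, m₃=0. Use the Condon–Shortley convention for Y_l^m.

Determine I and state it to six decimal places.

0.247767

Checks pass: Σm=0; 6 even; l₃=3∈[1,3].
(2·2+1)(2·1+1)(2·3+1) = 105
Δ: 0! 4! 2! / 7! → 1/105
sum: t=0:+1/4 = 1/4
3j²(2 1 3; 0 0 0) = Δ·Π!·Σ² = 3/35  (sign -1)
(m-triple is (0,0,0) — same symbol as above.)
combine: 4πI² = 105·3/35·3/35 = 27/35
take √, sign +1: I = 0.24776670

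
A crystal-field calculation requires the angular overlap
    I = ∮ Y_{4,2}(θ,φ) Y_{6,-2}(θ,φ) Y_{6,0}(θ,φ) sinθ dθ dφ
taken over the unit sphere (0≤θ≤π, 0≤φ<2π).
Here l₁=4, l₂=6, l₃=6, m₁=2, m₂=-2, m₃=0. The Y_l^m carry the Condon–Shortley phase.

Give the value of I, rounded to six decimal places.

-0.107540

Checks pass: Σm=0; 16 even; l₃=6∈[2,10].
(2·4+1)(2·6+1)(2·6+1) = 1521
Δ: 4! 4! 8! / 17! → 1/15315300
sum: t=0:+1/829440 t=1:−1/25920 t=2:+1/9216 t=3:−1/25920 t=4:+1/829440 = 7/207360
3j²(4 6 6; 0 0 0) = Δ·Π!·Σ² = 28/2431  (sign +1)
sum: t=0:+1/55296 t=1:−1/25920 t=2:+1/138240 = -11/829440
3j²(4 6 6; 2 -2 0) = Δ·Π!·Σ² = 11/1326  (sign -1)
combine: 4πI² = 1521·28/2431·11/1326 = 42/289
take √, sign -1: I = -0.10754019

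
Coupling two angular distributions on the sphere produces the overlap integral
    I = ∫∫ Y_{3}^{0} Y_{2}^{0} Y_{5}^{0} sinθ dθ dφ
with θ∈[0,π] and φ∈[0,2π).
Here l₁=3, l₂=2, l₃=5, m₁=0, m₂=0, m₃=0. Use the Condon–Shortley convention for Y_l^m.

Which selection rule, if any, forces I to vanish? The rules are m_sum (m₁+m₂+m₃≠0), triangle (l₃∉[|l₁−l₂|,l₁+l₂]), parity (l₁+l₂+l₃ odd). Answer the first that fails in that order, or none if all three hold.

azimuthal sum: 0 + 0 + 0 = 0  ✓
1 ≤ 5 ≤ 5 (triangle on l)  ✓
L = 3 + 2 + 5 = 10 (even)  ✓

none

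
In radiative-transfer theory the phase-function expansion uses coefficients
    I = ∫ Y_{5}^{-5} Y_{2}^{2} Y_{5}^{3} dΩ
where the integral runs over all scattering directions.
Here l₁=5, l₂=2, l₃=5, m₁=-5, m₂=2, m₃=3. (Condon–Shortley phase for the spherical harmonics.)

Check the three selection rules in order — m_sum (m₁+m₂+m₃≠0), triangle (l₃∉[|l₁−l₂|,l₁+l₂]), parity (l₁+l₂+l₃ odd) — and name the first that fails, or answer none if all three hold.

azimuthal sum: -5 + 2 + 3 = 0  ✓
3 ≤ 5 ≤ 7 (triangle on l)  ✓
L = 5 + 2 + 5 = 12 (even)  ✓

none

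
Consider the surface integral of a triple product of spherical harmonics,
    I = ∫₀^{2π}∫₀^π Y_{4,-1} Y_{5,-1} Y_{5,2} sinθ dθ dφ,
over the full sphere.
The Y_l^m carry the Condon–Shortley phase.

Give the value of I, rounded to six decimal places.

m-sum 0 ✓  L=14 even ✓  1≤5≤9 ✓
Π(2lᵢ+1) = 9×11×11 = 1089
triangle coeff Δ(4,5,5) = 1/3153150
Σ_t [0,4]: t=0:+1/69120 t=1:−1/1728 t=2:+1/576 t=3:−1/1728 t=4:+1/69120 = 7/11520
(3j)²=2/143 [(4 5 5; 0 0 0)], sign=-1
Σ_t [1,4]: t=1:−1/5184 t=2:+1/1152 t=3:−1/2880 t=4:+1/103680 = 7/20736
(3j)²=35/2574 [(4 5 5; -1 -1 2)], sign=-1
⇒ 4πI² = 35/169
I = (+1)√(35/169/(4π)) = 0.12837656

0.128377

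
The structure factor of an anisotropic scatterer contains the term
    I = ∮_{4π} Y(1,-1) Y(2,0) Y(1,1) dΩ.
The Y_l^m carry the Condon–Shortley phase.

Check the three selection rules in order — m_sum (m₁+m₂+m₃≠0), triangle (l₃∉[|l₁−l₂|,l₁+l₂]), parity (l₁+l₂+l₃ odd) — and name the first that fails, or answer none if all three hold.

none

m₁+m₂+m₃ = -1 + 0 + 1 = 0  ✓
triangle: |1−2|=1 ≤ l₃=1 ≤ 1+2=3  ✓
parity: l₁+l₂+l₃ = 4 is even  ✓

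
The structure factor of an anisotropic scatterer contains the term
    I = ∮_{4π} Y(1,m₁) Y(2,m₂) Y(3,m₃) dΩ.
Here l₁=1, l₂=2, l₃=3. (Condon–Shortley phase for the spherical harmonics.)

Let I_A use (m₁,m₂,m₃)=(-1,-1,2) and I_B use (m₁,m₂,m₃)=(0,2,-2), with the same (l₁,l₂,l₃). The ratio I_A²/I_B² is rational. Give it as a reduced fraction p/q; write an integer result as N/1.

l's match ⇒ only the (l;m) 3-j factors differ between A and B.
A: triangle coeff Δ(1,2,3) = 1/105; Σ_t [0,0]: t=0:+1/12 = 1/12; (3j)²=2/21 [(1 2 3; -1 -1 2)], sign=-1
B: triangle coeff Δ(1,2,3) = 1/105; Σ_t [0,0]: t=0:+1/24 = 1/24; (3j)²=1/21 [(1 2 3; 0 2 -2)], sign=-1
I_A²/I_B² = (2/21)/(1/21) = 2/1

2/1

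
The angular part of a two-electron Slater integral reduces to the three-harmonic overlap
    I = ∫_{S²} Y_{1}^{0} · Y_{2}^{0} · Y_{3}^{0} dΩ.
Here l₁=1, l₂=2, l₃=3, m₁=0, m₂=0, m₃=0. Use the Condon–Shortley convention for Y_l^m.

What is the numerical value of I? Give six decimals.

0.247767

Checks pass: Σm=0; 6 even; l₃=3∈[1,3].
(2·1+1)(2·2+1)(2·3+1) = 105
Δ: 0! 2! 4! / 7! → 1/105
sum: t=0:+1/4 = 1/4
3j²(1 2 3; 0 0 0) = Δ·Π!·Σ² = 3/35  (sign -1)
(m-triple is (0,0,0) — same symbol as above.)
combine: 4πI² = 105·3/35·3/35 = 27/35
take √, sign +1: I = 0.24776670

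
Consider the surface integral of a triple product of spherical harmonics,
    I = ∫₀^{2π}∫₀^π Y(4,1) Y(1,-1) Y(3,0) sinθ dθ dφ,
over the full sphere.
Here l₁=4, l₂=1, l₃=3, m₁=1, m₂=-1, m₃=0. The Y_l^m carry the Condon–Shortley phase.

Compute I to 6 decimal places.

Checks pass: Σm=0; 8 even; l₃=3∈[3,5].
(2·4+1)(2·1+1)(2·3+1) = 189
Δ: 2! 6! 0! / 9! → 1/252
sum: t=1:−1/36 = -1/36
3j²(4 1 3; 0 0 0) = Δ·Π!·Σ² = 4/63  (sign +1)
sum: t=0:+1/72 = 1/72
3j²(4 1 3; 1 -1 0) = Δ·Π!·Σ² = 5/126  (sign -1)
combine: 4πI² = 189·4/63·5/126 = 10/21
take √, sign -1: I = -0.19466390

-0.194664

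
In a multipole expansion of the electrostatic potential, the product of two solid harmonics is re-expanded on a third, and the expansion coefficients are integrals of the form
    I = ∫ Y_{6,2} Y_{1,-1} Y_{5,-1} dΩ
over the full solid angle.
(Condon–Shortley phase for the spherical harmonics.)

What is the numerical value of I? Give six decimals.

m-sum 0 ✓  L=12 even ✓  5≤5≤7 ✓
Π(2lᵢ+1) = 13×3×11 = 429
triangle coeff Δ(6,1,5) = 1/858
Σ_t [1,1]: t=1:−1/14400 = -1/14400
(3j)²=6/143 [(6 1 5; 0 0 0)], sign=+1
Σ_t [0,0]: t=0:+1/34560 = 1/34560
(3j)²=14/429 [(6 1 5; 2 -1 -1)], sign=+1
⇒ 4πI² = 84/143
I = (+1)√(84/143/(4π)) = 0.21620548

0.216205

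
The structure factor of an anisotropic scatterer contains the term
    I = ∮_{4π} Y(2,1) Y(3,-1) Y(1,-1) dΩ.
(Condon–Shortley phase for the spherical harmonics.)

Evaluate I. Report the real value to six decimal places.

Σmᵢ = -1 ≠ 0, so the φ-integral vanishes; I = 0

0.000000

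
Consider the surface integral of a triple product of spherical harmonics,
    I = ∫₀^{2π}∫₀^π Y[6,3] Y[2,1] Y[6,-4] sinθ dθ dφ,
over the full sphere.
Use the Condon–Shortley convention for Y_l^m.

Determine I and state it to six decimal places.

Checks pass: Σm=0; 14 even; l₃=6∈[4,8].
(2·6+1)(2·2+1)(2·6+1) = 845
Δ: 2! 10! 2! / 15! → 1/90090
sum: t=0:+1/69120 t=1:−1/14400 t=2:+1/69120 = -7/172800
3j²(6 2 6; 0 0 0) = Δ·Π!·Σ² = 14/715  (sign -1)
sum: t=1:−1/161280 t=2:+1/725760 = -1/207360
3j²(6 2 6; 3 1 -4) = Δ·Π!·Σ² = 7/286  (sign -1)
combine: 4πI² = 845·14/715·7/286 = 49/121
take √, sign +1: I = 0.17951487

0.179515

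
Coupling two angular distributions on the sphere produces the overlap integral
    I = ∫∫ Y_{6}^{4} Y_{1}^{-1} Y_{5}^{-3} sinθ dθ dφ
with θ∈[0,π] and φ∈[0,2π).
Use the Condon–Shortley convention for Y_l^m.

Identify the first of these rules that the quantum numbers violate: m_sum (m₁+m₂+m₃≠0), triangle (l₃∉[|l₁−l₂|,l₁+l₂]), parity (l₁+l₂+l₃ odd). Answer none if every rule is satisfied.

none

azimuthal sum: 4 − 1 − 3 = 0  ✓
5 ≤ 5 ≤ 7 (triangle on l)  ✓
L = 6 + 1 + 5 = 12 (even)  ✓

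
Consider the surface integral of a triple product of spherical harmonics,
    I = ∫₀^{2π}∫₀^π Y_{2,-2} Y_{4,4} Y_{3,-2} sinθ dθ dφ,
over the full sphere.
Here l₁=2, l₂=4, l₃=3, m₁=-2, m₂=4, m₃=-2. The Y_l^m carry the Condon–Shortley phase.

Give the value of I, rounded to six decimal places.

0.000000

L=9 odd ⇒ parity kills the (l;000) factor ⇒ I = 0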